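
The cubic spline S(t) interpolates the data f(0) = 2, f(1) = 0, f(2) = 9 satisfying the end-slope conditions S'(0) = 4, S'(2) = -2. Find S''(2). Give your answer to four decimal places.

-52.5000

Put M_i = S'' at the i-th knot. Here h = (1, 1) and Δ = (-2, 9), so the interior equations h_(i-1)·M_(i-1) + 2(h_(i-1)+h_i)·M_i + h_i·M_(i+1) = 6(Δ_i − Δ_(i-1)) read
  1·M_0 + 4·M_1 + 1·M_2 = 6(Δ_1 - Δ_0) = 66
Clamped end conditions give two more equations: 2h_0·M_0 + h_0·M_1 = 6(Δ_0 - S'(0)) = -36 and h_1·M_1 + 2h_1·M_2 = 6(S'(2) - Δ_1) = -66.
Forward elimination and back-substitution give M_0 = -75/2, M_1 = 39, M_2 = -105/2.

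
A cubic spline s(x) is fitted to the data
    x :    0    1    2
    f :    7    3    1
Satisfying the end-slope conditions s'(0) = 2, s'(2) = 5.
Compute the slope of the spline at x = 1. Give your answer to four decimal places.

Put M_i = s'' at the i-th knot. Here h = (1, 1) and Δ = (-4, -2), so the interior equations h_(i-1)·M_(i-1) + 2(h_(i-1)+h_i)·M_i + h_i·M_(i+1) = 6(Δ_i − Δ_(i-1)) read
  1·M_0 + 4·M_1 + 1·M_2 = 6(Δ_1 - Δ_0) = 12
Clamped end conditions give two more equations: 2h_0·M_0 + h_0·M_1 = 6(Δ_0 - s'(0)) = -36 and h_1·M_1 + 2h_1·M_2 = 6(s'(2) - Δ_1) = 42.
Solving the tridiagonal system: M_0 = -39/2, M_1 = 3, M_2 = 39/2.
On [1, 2], s'(x) = b_1 + 2c_1·(x - 1) + 3d_1·(x - 1)² with b_1 = Δ_1 - h_1(2M_1 + M_2)/6 = -25/4, c_1 = M_1/2 = 3/2, d_1 = (M_2 - M_1)/(6h_1) = 11/4. So s'(1) = -25/4.

-6.2500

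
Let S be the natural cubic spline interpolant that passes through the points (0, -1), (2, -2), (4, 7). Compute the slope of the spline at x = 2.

2

With m_i denoting the second derivative at x_i, h_i = 2, 2, and Δ_i = (y_(i+1) − y_i)/h_i = -1/2, 9/2:
  2·m_0 + 8·m_1 + 2·m_2 = 6(Δ_1 - Δ_0) = 30
Natural end conditions: m_0 = m_2 = 0.
Solving the tridiagonal system: m_0 = 0, m_1 = 15/4, m_2 = 0.
On [2, 4], S'(x) = b_1 + 2c_1·(x - 2) + 3d_1·(x - 2)² with b_1 = Δ_1 - h_1(2m_1 + m_2)/6 = 2, c_1 = m_1/2 = 15/8, d_1 = (m_2 - m_1)/(6h_1) = -5/16. So S'(2) = 2.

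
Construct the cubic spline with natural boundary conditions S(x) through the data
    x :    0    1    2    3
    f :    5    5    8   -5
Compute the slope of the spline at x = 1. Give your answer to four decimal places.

3.7333

With M_i denoting the second derivative at x_i, h_i = 1, 1, 1, and Δ_i = (y_(i+1) − y_i)/h_i = 0, 3, -13:
  1·M_0 + 4·M_1 + 1·M_2 = 6(Δ_1 - Δ_0) = 18
  1·M_1 + 4·M_2 + 1·M_3 = 6(Δ_2 - Δ_1) = -96
Natural end conditions: M_0 = M_3 = 0.
Solving the tridiagonal system: M_0 = 0, M_1 = 56/5, M_2 = -134/5, M_3 = 0.
On [1, 2], S'(x) = b_1 + 2c_1·(x - 1) + 3d_1·(x - 1)² with b_1 = Δ_1 - h_1(2M_1 + M_2)/6 = 56/15, c_1 = M_1/2 = 28/5, d_1 = (M_2 - M_1)/(6h_1) = -19/3. So S'(1) = 56/15.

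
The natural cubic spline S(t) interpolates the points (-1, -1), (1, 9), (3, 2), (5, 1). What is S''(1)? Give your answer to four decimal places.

-7.4000

With M_i denoting the second derivative at x_i, h_i = 2, 2, 2, and Δ_i = (y_(i+1) − y_i)/h_i = 5, -7/2, -1/2:
  2·M_0 + 8·M_1 + 2·M_2 = 6(Δ_1 - Δ_0) = -51
  2·M_1 + 8·M_2 + 2·M_3 = 6(Δ_2 - Δ_1) = 18
Natural end conditions: M_0 = M_3 = 0.
Hence M_0 = 0, M_1 = -37/5, M_2 = 41/10, M_3 = 0.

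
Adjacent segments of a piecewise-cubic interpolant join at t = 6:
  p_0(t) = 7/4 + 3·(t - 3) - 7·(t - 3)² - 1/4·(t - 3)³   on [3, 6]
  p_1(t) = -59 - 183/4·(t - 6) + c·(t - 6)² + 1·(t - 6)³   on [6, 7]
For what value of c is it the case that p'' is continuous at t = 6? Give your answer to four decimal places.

p_0''(t) = -14 - 3/2·(t - 3), so p_0''(6) = -37/2. On the right, p_1''(6) = 2c, so c = -37/4.

-9.2500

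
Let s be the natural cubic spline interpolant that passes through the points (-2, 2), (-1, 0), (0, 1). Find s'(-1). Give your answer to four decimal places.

With σ_i denoting the second derivative at x_i, h_i = 1, 1, and Δ_i = (y_(i+1) − y_i)/h_i = -2, 1:
  1·σ_0 + 4·σ_1 + 1·σ_2 = 6(Δ_1 - Δ_0) = 18
Natural end conditions: σ_0 = σ_2 = 0.
Hence σ_0 = 0, σ_1 = 9/2, σ_2 = 0.
On [-1, 0], s'(x) = b_1 + 2c_1·(x + 1) + 3d_1·(x + 1)² with b_1 = Δ_1 - h_1(2σ_1 + σ_2)/6 = -1/2, c_1 = σ_1/2 = 9/4, d_1 = (σ_2 - σ_1)/(6h_1) = -3/4. So s'(-1) = -1/2.

-0.5000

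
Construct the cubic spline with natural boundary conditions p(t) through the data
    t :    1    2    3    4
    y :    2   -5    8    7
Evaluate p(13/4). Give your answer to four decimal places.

9.4125

Let M_i = p''(x_i). Step sizes h_i = 1, 1, 1; slopes of the chords Δ_i = (y_(i+1) - y_i)/h_i = -7, 13, -1.
  1·M_0 + 4·M_1 + 1·M_2 = 6(Δ_1 - Δ_0) = 120
  1·M_1 + 4·M_2 + 1·M_3 = 6(Δ_2 - Δ_1) = -84
Natural end conditions: M_0 = M_3 = 0.
Solving: M_0 = 0, M_1 = 188/5, M_2 = -152/5, M_3 = 0.
On [3, 4], p(t) = 8 + 137/15·(t - 3) - 76/5·(t - 3)² + 76/15·(t - 3)³.
With (t - 3) = 1/4: p(13/4) = 753/80.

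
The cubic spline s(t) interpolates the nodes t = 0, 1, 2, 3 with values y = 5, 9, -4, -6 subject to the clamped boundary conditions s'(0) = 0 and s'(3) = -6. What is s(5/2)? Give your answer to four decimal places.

-5.3250

With σ_i denoting the second derivative at x_i, h_i = 1, 1, 1, and Δ_i = (y_(i+1) − y_i)/h_i = 4, -13, -2:
  1·σ_0 + 4·σ_1 + 1·σ_2 = 6(Δ_1 - Δ_0) = -102
  1·σ_1 + 4·σ_2 + 1·σ_3 = 6(Δ_2 - Δ_1) = 66
Clamped end conditions give two more equations: 2h_0·σ_0 + h_0·σ_1 = 6(Δ_0 - s'(0)) = 24 and h_2·σ_2 + 2h_2·σ_3 = 6(s'(3) - Δ_2) = -24.
Solving: σ_0 = 166/5, σ_1 = -212/5, σ_2 = 172/5, σ_3 = -146/5.
On [2, 3], s(t) = -4 - 43/5·(t - 2) + 86/5·(t - 2)² - 53/5·(t - 2)³.
With (t - 2) = 1/2: s(5/2) = -213/40.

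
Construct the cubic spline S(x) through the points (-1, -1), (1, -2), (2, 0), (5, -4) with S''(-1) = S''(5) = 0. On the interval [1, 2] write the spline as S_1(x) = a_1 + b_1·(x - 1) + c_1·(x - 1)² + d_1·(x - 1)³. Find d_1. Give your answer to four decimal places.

Let M_i = S''(x_i). Step sizes h_i = 2, 1, 3; slopes of the chords Δ_i = (y_(i+1) - y_i)/h_i = -1/2, 2, -4/3.
  2·M_0 + 6·M_1 + 1·M_2 = 6(Δ_1 - Δ_0) = 15
  1·M_1 + 8·M_2 + 3·M_3 = 6(Δ_2 - Δ_1) = -20
Natural end conditions: M_0 = M_3 = 0.
Solving: M_0 = 0, M_1 = 140/47, M_2 = -135/47, M_3 = 0.
On [1, 2], with S_1(x) = a_1 + b_1·(x - 1) + c_1·(x - 1)² + d_1·(x - 1)³: c_1 = M_1/2 = 70/47, d_1 = (M_2 - M_1)/(6h_1) = -275/282, b_1 = Δ_1 - h_1(2M_1 + M_2)/6 = 419/282.

-0.9752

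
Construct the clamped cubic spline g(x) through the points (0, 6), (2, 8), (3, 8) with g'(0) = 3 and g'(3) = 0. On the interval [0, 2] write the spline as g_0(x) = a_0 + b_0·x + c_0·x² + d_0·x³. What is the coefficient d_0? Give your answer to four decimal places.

0.2500

With M_i denoting the second derivative at x_i, h_i = 2, 1, and Δ_i = (y_(i+1) − y_i)/h_i = 1, 0:
  2·M_0 + 6·M_1 + 1·M_2 = 6(Δ_1 - Δ_0) = -6
Clamped end conditions give two more equations: 2h_0·M_0 + h_0·M_1 = 6(Δ_0 - g'(0)) = -12 and h_1·M_1 + 2h_1·M_2 = 6(g'(3) - Δ_1) = 0.
Hence M_0 = -3, M_1 = 0, M_2 = 0.
On [0, 2], with g_0(x) = a_0 + b_0·x + c_0·x² + d_0·x³: c_0 = M_0/2 = -3/2, d_0 = (M_1 - M_0)/(6h_0) = 1/4, b_0 = Δ_0 - h_0(2M_0 + M_1)/6 = 3.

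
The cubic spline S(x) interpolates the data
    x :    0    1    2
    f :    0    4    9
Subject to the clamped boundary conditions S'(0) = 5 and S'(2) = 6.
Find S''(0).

-4

Write σ_i for S''(x_i). With h_i = 1, 1 and divided differences Δ_i = 4, 5, the continuity of S' gives the tridiagonal system
  1·σ_0 + 4·σ_1 + 1·σ_2 = 6(Δ_1 - Δ_0) = 6
Clamped end conditions give two more equations: 2h_0·σ_0 + h_0·σ_1 = 6(Δ_0 - S'(0)) = -6 and h_1·σ_1 + 2h_1·σ_2 = 6(S'(2) - Δ_1) = 6.
Solving the tridiagonal system: σ_0 = -4, σ_1 = 2, σ_2 = 2.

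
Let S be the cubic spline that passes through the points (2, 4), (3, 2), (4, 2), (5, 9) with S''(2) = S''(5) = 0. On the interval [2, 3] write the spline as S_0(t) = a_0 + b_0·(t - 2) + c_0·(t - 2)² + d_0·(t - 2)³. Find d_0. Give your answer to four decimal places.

With m_i denoting the second derivative at x_i, h_i = 1, 1, 1, and Δ_i = (y_(i+1) − y_i)/h_i = -2, 0, 7:
  1·m_0 + 4·m_1 + 1·m_2 = 6(Δ_1 - Δ_0) = 12
  1·m_1 + 4·m_2 + 1·m_3 = 6(Δ_2 - Δ_1) = 42
Natural end conditions: m_0 = m_3 = 0.
Solving: m_0 = 0, m_1 = 2/5, m_2 = 52/5, m_3 = 0.
On [2, 3], with S_0(t) = a_0 + b_0·(t - 2) + c_0·(t - 2)² + d_0·(t - 2)³: c_0 = m_0/2 = 0, d_0 = (m_1 - m_0)/(6h_0) = 1/15, b_0 = Δ_0 - h_0(2m_0 + m_1)/6 = -31/15.

0.0667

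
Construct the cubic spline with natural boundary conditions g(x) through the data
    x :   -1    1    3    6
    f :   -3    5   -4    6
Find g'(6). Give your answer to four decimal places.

Let σ_i = g''(x_i). Step sizes h_i = 2, 2, 3; slopes of the chords Δ_i = (y_(i+1) - y_i)/h_i = 4, -9/2, 10/3.
  2·σ_0 + 8·σ_1 + 2·σ_2 = 6(Δ_1 - Δ_0) = -51
  2·σ_1 + 10·σ_2 + 3·σ_3 = 6(Δ_2 - Δ_1) = 47
Natural end conditions: σ_0 = σ_3 = 0.
Solving the tridiagonal system: σ_0 = 0, σ_1 = -151/19, σ_2 = 239/38, σ_3 = 0.
On [3, 6], g'(x) = b_2 + 2c_2·(x - 3) + 3d_2·(x - 3)² with b_2 = Δ_2 - h_2(2σ_2 + σ_3)/6 = -337/114, c_2 = σ_2/2 = 239/76, d_2 = (σ_3 - σ_2)/(6h_2) = -239/684. So g'(6) = 1477/228.

6.4781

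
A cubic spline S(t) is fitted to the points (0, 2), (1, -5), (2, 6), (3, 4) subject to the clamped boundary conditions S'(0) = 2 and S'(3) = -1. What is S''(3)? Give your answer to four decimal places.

21.6000

With σ_i denoting the second derivative at x_i, h_i = 1, 1, 1, and Δ_i = (y_(i+1) − y_i)/h_i = -7, 11, -2:
  1·σ_0 + 4·σ_1 + 1·σ_2 = 6(Δ_1 - Δ_0) = 108
  1·σ_1 + 4·σ_2 + 1·σ_3 = 6(Δ_2 - Δ_1) = -78
Clamped end conditions give two more equations: 2h_0·σ_0 + h_0·σ_1 = 6(Δ_0 - S'(0)) = -54 and h_2·σ_2 + 2h_2·σ_3 = 6(S'(3) - Δ_2) = 6.
Hence σ_0 = -258/5, σ_1 = 246/5, σ_2 = -186/5, σ_3 = 108/5.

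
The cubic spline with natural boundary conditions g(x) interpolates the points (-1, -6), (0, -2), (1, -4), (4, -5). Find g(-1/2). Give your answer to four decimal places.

Write M_i for g''(x_i). With h_i = 1, 1, 3 and divided differences Δ_i = 4, -2, -1/3, the continuity of g' gives the tridiagonal system
  1·M_0 + 4·M_1 + 1·M_2 = 6(Δ_1 - Δ_0) = -36
  1·M_1 + 8·M_2 + 3·M_3 = 6(Δ_2 - Δ_1) = 10
Natural end conditions: M_0 = M_3 = 0.
Solving the tridiagonal system: M_0 = 0, M_1 = -298/31, M_2 = 76/31, M_3 = 0.
On [-1, 0], g(x) = -6 + 521/93·(x + 1) + 0·(x + 1)² - 149/93·(x + 1)³.
With (x + 1) = 1/2: g(-1/2) = -843/248.

-3.3992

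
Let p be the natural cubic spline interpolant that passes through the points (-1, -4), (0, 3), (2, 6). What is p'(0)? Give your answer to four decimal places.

5.1667

With M_i denoting the second derivative at x_i, h_i = 1, 2, and Δ_i = (y_(i+1) − y_i)/h_i = 7, 3/2:
  1·M_0 + 6·M_1 + 2·M_2 = 6(Δ_1 - Δ_0) = -33
Natural end conditions: M_0 = M_2 = 0.
Hence M_0 = 0, M_1 = -11/2, M_2 = 0.
On [0, 2], p'(x) = b_1 + 2c_1·x + 3d_1·x² with b_1 = Δ_1 - h_1(2M_1 + M_2)/6 = 31/6, c_1 = M_1/2 = -11/4, d_1 = (M_2 - M_1)/(6h_1) = 11/24. So p'(0) = 31/6.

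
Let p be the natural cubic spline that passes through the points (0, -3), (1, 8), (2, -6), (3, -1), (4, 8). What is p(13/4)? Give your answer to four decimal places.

1.4902

Let m_i = p''(x_i). Step sizes h_i = 1, 1, 1, 1; slopes of the chords Δ_i = (y_(i+1) - y_i)/h_i = 11, -14, 5, 9.
  1·m_0 + 4·m_1 + 1·m_2 = 6(Δ_1 - Δ_0) = -150
  1·m_1 + 4·m_2 + 1·m_3 = 6(Δ_2 - Δ_1) = 114
  1·m_2 + 4·m_3 + 1·m_4 = 6(Δ_3 - Δ_2) = 24
Natural end conditions: m_0 = m_4 = 0.
Solving the tridiagonal system: m_0 = 0, m_1 = -1341/28, m_2 = 291/7, m_3 = -123/28, m_4 = 0.
On [3, 4], p(x) = -1 + 293/28·(x - 3) - 123/56·(x - 3)² + 41/56·(x - 3)³.
With (x - 3) = 1/4: p(13/4) = 763/512.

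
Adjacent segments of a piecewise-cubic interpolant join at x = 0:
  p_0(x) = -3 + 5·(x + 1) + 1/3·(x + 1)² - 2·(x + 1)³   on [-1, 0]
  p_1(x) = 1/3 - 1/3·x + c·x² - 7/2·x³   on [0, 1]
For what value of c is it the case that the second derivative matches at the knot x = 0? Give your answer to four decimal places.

p_0''(x) = 2/3 - 12·(x + 1), so p_0''(0) = -34/3. On the right, p_1''(0) = 2c, so c = -17/3.

-5.6667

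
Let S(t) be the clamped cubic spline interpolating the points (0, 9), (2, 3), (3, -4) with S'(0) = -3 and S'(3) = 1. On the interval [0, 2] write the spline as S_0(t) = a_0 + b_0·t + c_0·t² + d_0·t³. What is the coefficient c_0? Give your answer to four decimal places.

With M_i denoting the second derivative at x_i, h_i = 2, 1, and Δ_i = (y_(i+1) − y_i)/h_i = -3, -7:
  2·M_0 + 6·M_1 + 1·M_2 = 6(Δ_1 - Δ_0) = -24
Clamped end conditions give two more equations: 2h_0·M_0 + h_0·M_1 = 6(Δ_0 - S'(0)) = 0 and h_1·M_1 + 2h_1·M_2 = 6(S'(3) - Δ_1) = 48.
Solving: M_0 = 16/3, M_1 = -32/3, M_2 = 88/3.
On [0, 2], with S_0(t) = a_0 + b_0·t + c_0·t² + d_0·t³: c_0 = M_0/2 = 8/3, d_0 = (M_1 - M_0)/(6h_0) = -4/3, b_0 = Δ_0 - h_0(2M_0 + M_1)/6 = -3.

2.6667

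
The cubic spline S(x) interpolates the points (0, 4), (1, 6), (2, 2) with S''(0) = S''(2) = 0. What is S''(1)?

Put M_i = S'' at the i-th knot. Here h = (1, 1) and Δ = (2, -4), so the interior equations h_(i-1)·M_(i-1) + 2(h_(i-1)+h_i)·M_i + h_i·M_(i+1) = 6(Δ_i − Δ_(i-1)) read
  1·M_0 + 4·M_1 + 1·M_2 = 6(Δ_1 - Δ_0) = -36
Natural end conditions: M_0 = M_2 = 0.
Forward elimination and back-substitution give M_0 = 0, M_1 = -9, M_2 = 0.

-9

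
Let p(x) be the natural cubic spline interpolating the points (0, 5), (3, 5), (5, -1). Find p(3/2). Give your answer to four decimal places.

6.0125

With m_i denoting the second derivative at x_i, h_i = 3, 2, and Δ_i = (y_(i+1) − y_i)/h_i = 0, -3:
  3·m_0 + 10·m_1 + 2·m_2 = 6(Δ_1 - Δ_0) = -18
Natural end conditions: m_0 = m_2 = 0.
Forward elimination and back-substitution give m_0 = 0, m_1 = -9/5, m_2 = 0.
On [0, 3], p(x) = 5 + 9/10·x + 0·x² - 1/10·x³.
With x = 3/2: p(3/2) = 481/80.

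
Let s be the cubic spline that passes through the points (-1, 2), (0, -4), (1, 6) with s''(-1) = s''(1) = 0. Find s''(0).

24

Let M_i = s''(x_i). Step sizes h_i = 1, 1; slopes of the chords Δ_i = (y_(i+1) - y_i)/h_i = -6, 10.
  1·M_0 + 4·M_1 + 1·M_2 = 6(Δ_1 - Δ_0) = 96
Natural end conditions: M_0 = M_2 = 0.
Solving: M_0 = 0, M_1 = 24, M_2 = 0.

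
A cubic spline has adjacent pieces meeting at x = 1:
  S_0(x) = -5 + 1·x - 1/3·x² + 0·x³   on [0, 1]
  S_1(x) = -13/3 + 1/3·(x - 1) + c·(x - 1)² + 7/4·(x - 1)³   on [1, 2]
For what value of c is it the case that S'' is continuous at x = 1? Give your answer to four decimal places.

-0.3333

S_0''(x) = -2/3 + 0·x, so S_0''(1) = -2/3. On the right, S_1''(1) = 2c, so c = -1/3.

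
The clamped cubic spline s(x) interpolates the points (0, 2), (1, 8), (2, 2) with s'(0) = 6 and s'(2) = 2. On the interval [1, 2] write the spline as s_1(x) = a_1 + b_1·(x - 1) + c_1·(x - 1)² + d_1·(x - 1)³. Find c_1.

Put M_i = s'' at the i-th knot. Here h = (1, 1) and Δ = (6, -6), so the interior equations h_(i-1)·M_(i-1) + 2(h_(i-1)+h_i)·M_i + h_i·M_(i+1) = 6(Δ_i − Δ_(i-1)) read
  1·M_0 + 4·M_1 + 1·M_2 = 6(Δ_1 - Δ_0) = -72
Clamped end conditions give two more equations: 2h_0·M_0 + h_0·M_1 = 6(Δ_0 - s'(0)) = 0 and h_1·M_1 + 2h_1·M_2 = 6(s'(2) - Δ_1) = 48.
Solving the tridiagonal system: M_0 = 16, M_1 = -32, M_2 = 40.
On [1, 2], with s_1(x) = a_1 + b_1·(x - 1) + c_1·(x - 1)² + d_1·(x - 1)³: c_1 = M_1/2 = -16, d_1 = (M_2 - M_1)/(6h_1) = 12, b_1 = Δ_1 - h_1(2M_1 + M_2)/6 = -2.

-16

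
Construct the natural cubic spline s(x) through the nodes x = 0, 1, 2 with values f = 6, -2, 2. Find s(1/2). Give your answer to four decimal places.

Write M_i for s''(x_i). With h_i = 1, 1 and divided differences Δ_i = -8, 4, the continuity of s' gives the tridiagonal system
  1·M_0 + 4·M_1 + 1·M_2 = 6(Δ_1 - Δ_0) = 72
Natural end conditions: M_0 = M_2 = 0.
Hence M_0 = 0, M_1 = 18, M_2 = 0.
On [0, 1], s(x) = 6 - 11·x + 0·x² + 3·x³.
With x = 1/2: s(1/2) = 7/8.

0.8750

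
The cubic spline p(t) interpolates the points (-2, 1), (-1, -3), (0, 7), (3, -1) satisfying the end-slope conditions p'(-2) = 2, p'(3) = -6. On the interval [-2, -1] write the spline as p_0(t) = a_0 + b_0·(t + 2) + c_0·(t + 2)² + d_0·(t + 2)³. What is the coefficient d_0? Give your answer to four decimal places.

Put M_i = p'' at the i-th knot. Here h = (1, 1, 3) and Δ = (-4, 10, -8/3), so the interior equations h_(i-1)·M_(i-1) + 2(h_(i-1)+h_i)·M_i + h_i·M_(i+1) = 6(Δ_i − Δ_(i-1)) read
  1·M_0 + 4·M_1 + 1·M_2 = 6(Δ_1 - Δ_0) = 84
  1·M_1 + 8·M_2 + 3·M_3 = 6(Δ_2 - Δ_1) = -76
Clamped end conditions give two more equations: 2h_0·M_0 + h_0·M_1 = 6(Δ_0 - p'(-2)) = -36 and h_2·M_2 + 2h_2·M_3 = 6(p'(3) - Δ_2) = -20.
Hence M_0 = -1008/29, M_1 = 972/29, M_2 = -444/29, M_3 = 376/87.
On [-2, -1], with p_0(t) = a_0 + b_0·(t + 2) + c_0·(t + 2)² + d_0·(t + 2)³: c_0 = M_0/2 = -504/29, d_0 = (M_1 - M_0)/(6h_0) = 330/29, b_0 = Δ_0 - h_0(2M_0 + M_1)/6 = 2.

11.3793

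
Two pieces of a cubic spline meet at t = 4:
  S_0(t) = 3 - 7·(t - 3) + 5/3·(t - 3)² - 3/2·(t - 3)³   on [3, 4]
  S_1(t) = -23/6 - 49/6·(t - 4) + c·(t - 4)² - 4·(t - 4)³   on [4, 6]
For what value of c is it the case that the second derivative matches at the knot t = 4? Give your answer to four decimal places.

S_0''(t) = 10/3 - 9·(t - 3), so S_0''(4) = -17/3. On the right, S_1''(4) = 2c, so c = -17/6.

-2.8333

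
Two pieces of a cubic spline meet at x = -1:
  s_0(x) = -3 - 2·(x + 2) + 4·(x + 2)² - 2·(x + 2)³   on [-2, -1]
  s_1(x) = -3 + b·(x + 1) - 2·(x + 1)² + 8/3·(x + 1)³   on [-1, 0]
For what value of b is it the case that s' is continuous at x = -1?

0

s_0'(x) = -2 + 8·(x + 2) - 6·(x + 2)², so s_0'(-1) = 0. On the right, s_1'(-1) = b, so b = 0.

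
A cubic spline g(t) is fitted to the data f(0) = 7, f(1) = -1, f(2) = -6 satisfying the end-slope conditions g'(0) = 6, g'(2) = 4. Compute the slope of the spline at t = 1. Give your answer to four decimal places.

-12.2500

Let M_i = g''(x_i). Step sizes h_i = 1, 1; slopes of the chords Δ_i = (y_(i+1) - y_i)/h_i = -8, -5.
  1·M_0 + 4·M_1 + 1·M_2 = 6(Δ_1 - Δ_0) = 18
Clamped end conditions give two more equations: 2h_0·M_0 + h_0·M_1 = 6(Δ_0 - g'(0)) = -84 and h_1·M_1 + 2h_1·M_2 = 6(g'(2) - Δ_1) = 54.
Solving: M_0 = -95/2, M_1 = 11, M_2 = 43/2.
On [1, 2], g'(t) = b_1 + 2c_1·(t - 1) + 3d_1·(t - 1)² with b_1 = Δ_1 - h_1(2M_1 + M_2)/6 = -49/4, c_1 = M_1/2 = 11/2, d_1 = (M_2 - M_1)/(6h_1) = 7/4. So g'(1) = -49/4.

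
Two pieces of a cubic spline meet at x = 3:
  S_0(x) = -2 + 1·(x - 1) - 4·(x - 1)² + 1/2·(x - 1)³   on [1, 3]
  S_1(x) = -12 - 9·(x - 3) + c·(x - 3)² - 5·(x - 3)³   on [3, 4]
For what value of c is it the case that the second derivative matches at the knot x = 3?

S_0''(x) = -8 + 3·(x - 1), so S_0''(3) = -2. On the right, S_1''(3) = 2c, so c = -1.

-1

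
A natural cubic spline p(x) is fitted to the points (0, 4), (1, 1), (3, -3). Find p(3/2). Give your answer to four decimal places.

Write M_i for p''(x_i). With h_i = 1, 2 and divided differences Δ_i = -3, -2, the continuity of p' gives the tridiagonal system
  1·M_0 + 6·M_1 + 2·M_2 = 6(Δ_1 - Δ_0) = 6
Natural end conditions: M_0 = M_2 = 0.
Solving: M_0 = 0, M_1 = 1, M_2 = 0.
On [1, 3], p(x) = 1 - 8/3·(x - 1) + 1/2·(x - 1)² - 1/12·(x - 1)³.
With (x - 1) = 1/2: p(3/2) = -7/32.

-0.2188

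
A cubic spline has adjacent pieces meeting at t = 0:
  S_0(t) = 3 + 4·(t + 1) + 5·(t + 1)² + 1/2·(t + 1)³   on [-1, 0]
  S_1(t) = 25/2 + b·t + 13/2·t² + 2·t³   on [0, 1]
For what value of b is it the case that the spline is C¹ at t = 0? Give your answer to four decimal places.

S_0'(t) = 4 + 10·(t + 1) + 3/2·(t + 1)², so S_0'(0) = 31/2. On the right, S_1'(0) = b, so b = 31/2.

15.5000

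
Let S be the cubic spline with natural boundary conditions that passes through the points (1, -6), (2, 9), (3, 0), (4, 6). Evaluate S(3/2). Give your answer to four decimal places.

4.2750

With M_i denoting the second derivative at x_i, h_i = 1, 1, 1, and Δ_i = (y_(i+1) − y_i)/h_i = 15, -9, 6:
  1·M_0 + 4·M_1 + 1·M_2 = 6(Δ_1 - Δ_0) = -144
  1·M_1 + 4·M_2 + 1·M_3 = 6(Δ_2 - Δ_1) = 90
Natural end conditions: M_0 = M_3 = 0.
Hence M_0 = 0, M_1 = -222/5, M_2 = 168/5, M_3 = 0.
On [1, 2], S(x) = -6 + 112/5·(x - 1) + 0·(x - 1)² - 37/5·(x - 1)³.
With (x - 1) = 1/2: S(3/2) = 171/40.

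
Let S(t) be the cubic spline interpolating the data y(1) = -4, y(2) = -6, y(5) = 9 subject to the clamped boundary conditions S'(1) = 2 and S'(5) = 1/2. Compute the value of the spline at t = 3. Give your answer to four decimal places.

-2.7500

With m_i denoting the second derivative at x_i, h_i = 1, 3, and Δ_i = (y_(i+1) − y_i)/h_i = -2, 5:
  1·m_0 + 8·m_1 + 3·m_2 = 6(Δ_1 - Δ_0) = 42
Clamped end conditions give two more equations: 2h_0·m_0 + h_0·m_1 = 6(Δ_0 - S'(1)) = -24 and h_1·m_1 + 2h_1·m_2 = 6(S'(5) - Δ_1) = -27.
Forward elimination and back-substitution give m_0 = -141/8, m_1 = 45/4, m_2 = -81/8.
On [2, 5], S(t) = -6 - 19/16·(t - 2) + 45/8·(t - 2)² - 19/16·(t - 2)³.
With (t - 2) = 1: S(3) = -11/4.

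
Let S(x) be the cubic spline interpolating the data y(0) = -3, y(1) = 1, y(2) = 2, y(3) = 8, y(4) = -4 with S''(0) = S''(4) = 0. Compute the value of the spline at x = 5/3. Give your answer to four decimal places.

1.0212

Let σ_i = S''(x_i). Step sizes h_i = 1, 1, 1, 1; slopes of the chords Δ_i = (y_(i+1) - y_i)/h_i = 4, 1, 6, -12.
  1·σ_0 + 4·σ_1 + 1·σ_2 = 6(Δ_1 - Δ_0) = -18
  1·σ_1 + 4·σ_2 + 1·σ_3 = 6(Δ_2 - Δ_1) = 30
  1·σ_2 + 4·σ_3 + 1·σ_4 = 6(Δ_3 - Δ_2) = -108
Natural end conditions: σ_0 = σ_4 = 0.
Forward elimination and back-substitution give σ_0 = 0, σ_1 = -249/28, σ_2 = 123/7, σ_3 = -879/28, σ_4 = 0.
On [1, 2], S(x) = 1 + 29/28·(x - 1) - 249/56·(x - 1)² + 247/56·(x - 1)³.
With (x - 1) = 2/3: S(5/3) = 193/189.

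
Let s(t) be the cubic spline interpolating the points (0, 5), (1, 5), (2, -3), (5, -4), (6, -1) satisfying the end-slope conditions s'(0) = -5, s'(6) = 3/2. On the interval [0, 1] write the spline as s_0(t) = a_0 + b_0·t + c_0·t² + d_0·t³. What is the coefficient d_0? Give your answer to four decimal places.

Put M_i = s'' at the i-th knot. Here h = (1, 1, 3, 1) and Δ = (0, -8, -1/3, 3), so the interior equations h_(i-1)·M_(i-1) + 2(h_(i-1)+h_i)·M_i + h_i·M_(i+1) = 6(Δ_i − Δ_(i-1)) read
  1·M_0 + 4·M_1 + 1·M_2 = 6(Δ_1 - Δ_0) = -48
  1·M_1 + 8·M_2 + 3·M_3 = 6(Δ_2 - Δ_1) = 46
  3·M_2 + 8·M_3 + 1·M_4 = 6(Δ_3 - Δ_2) = 20
Clamped end conditions give two more equations: 2h_0·M_0 + h_0·M_1 = 6(Δ_0 - s'(0)) = 30 and h_3·M_3 + 2h_3·M_4 = 6(s'(6) - Δ_3) = -9.
Solving: M_0 = 5743/228, M_1 = -2323/114, M_2 = 1897/228, M_3 = -7/114, M_4 = -1019/228.
On [0, 1], with s_0(t) = a_0 + b_0·t + c_0·t² + d_0·t³: c_0 = M_0/2 = 5743/456, d_0 = (M_1 - M_0)/(6h_0) = -3463/456, b_0 = Δ_0 - h_0(2M_0 + M_1)/6 = -5.

-7.5943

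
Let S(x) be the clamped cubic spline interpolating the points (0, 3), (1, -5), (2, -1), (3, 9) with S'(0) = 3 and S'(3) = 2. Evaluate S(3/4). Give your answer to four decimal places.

-2.6719

Put M_i = S'' at the i-th knot. Here h = (1, 1, 1) and Δ = (-8, 4, 10), so the interior equations h_(i-1)·M_(i-1) + 2(h_(i-1)+h_i)·M_i + h_i·M_(i+1) = 6(Δ_i − Δ_(i-1)) read
  1·M_0 + 4·M_1 + 1·M_2 = 6(Δ_1 - Δ_0) = 72
  1·M_1 + 4·M_2 + 1·M_3 = 6(Δ_2 - Δ_1) = 36
Clamped end conditions give two more equations: 2h_0·M_0 + h_0·M_1 = 6(Δ_0 - S'(0)) = -66 and h_2·M_2 + 2h_2·M_3 = 6(S'(3) - Δ_2) = -48.
Forward elimination and back-substitution give M_0 = -140/3, M_1 = 82/3, M_2 = 28/3, M_3 = -86/3.
On [0, 1], S(x) = 3 + 3·x - 70/3·x² + 37/3·x³.
With x = 3/4: S(3/4) = -171/64.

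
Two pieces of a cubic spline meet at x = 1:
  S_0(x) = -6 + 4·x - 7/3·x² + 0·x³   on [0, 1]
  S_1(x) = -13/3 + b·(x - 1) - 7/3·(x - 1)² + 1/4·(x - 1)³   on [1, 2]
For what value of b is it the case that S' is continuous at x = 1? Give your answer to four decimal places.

-0.6667

S_0'(x) = 4 - 14/3·x + 0·x², so S_0'(1) = -2/3. On the right, S_1'(1) = b, so b = -2/3.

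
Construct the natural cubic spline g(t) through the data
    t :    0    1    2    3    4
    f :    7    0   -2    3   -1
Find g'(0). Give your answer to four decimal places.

-7.6786

Let m_i = g''(x_i). Step sizes h_i = 1, 1, 1, 1; slopes of the chords Δ_i = (y_(i+1) - y_i)/h_i = -7, -2, 5, -4.
  1·m_0 + 4·m_1 + 1·m_2 = 6(Δ_1 - Δ_0) = 30
  1·m_1 + 4·m_2 + 1·m_3 = 6(Δ_2 - Δ_1) = 42
  1·m_2 + 4·m_3 + 1·m_4 = 6(Δ_3 - Δ_2) = -54
Natural end conditions: m_0 = m_4 = 0.
Solving the tridiagonal system: m_0 = 0, m_1 = 57/14, m_2 = 96/7, m_3 = -237/14, m_4 = 0.
On [0, 1], g'(t) = b_0 + 2c_0·t + 3d_0·t² with b_0 = Δ_0 - h_0(2m_0 + m_1)/6 = -215/28, c_0 = m_0/2 = 0, d_0 = (m_1 - m_0)/(6h_0) = 19/28. So g'(0) = -215/28.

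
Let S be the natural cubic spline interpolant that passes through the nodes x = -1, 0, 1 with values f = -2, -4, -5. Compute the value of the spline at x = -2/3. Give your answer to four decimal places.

-2.7407

Write m_i for S''(x_i). With h_i = 1, 1 and divided differences Δ_i = -2, -1, the continuity of S' gives the tridiagonal system
  1·m_0 + 4·m_1 + 1·m_2 = 6(Δ_1 - Δ_0) = 6
Natural end conditions: m_0 = m_2 = 0.
Hence m_0 = 0, m_1 = 3/2, m_2 = 0.
On [-1, 0], S(x) = -2 - 9/4·(x + 1) + 0·(x + 1)² + 1/4·(x + 1)³.
With (x + 1) = 1/3: S(-2/3) = -74/27.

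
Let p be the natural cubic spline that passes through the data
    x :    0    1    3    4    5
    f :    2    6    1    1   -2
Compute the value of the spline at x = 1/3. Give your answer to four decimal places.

3.7596

Let σ_i = p''(x_i). Step sizes h_i = 1, 2, 1, 1; slopes of the chords Δ_i = (y_(i+1) - y_i)/h_i = 4, -5/2, 0, -3.
  1·σ_0 + 6·σ_1 + 2·σ_2 = 6(Δ_1 - Δ_0) = -39
  2·σ_1 + 6·σ_2 + 1·σ_3 = 6(Δ_2 - Δ_1) = 15
  1·σ_2 + 4·σ_3 + 1·σ_4 = 6(Δ_3 - Δ_2) = -18
Natural end conditions: σ_0 = σ_4 = 0.
Forward elimination and back-substitution give σ_0 = 0, σ_1 = -1053/122, σ_2 = 390/61, σ_3 = -372/61, σ_4 = 0.
On [0, 1], p(x) = 2 + 1327/244·x + 0·x² - 351/244·x³.
With x = 1/3: p(1/3) = 688/183.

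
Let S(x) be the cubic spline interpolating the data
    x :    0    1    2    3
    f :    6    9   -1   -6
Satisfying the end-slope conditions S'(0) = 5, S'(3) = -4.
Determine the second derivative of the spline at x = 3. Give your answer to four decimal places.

-4.4000

With M_i denoting the second derivative at x_i, h_i = 1, 1, 1, and Δ_i = (y_(i+1) − y_i)/h_i = 3, -10, -5:
  1·M_0 + 4·M_1 + 1·M_2 = 6(Δ_1 - Δ_0) = -78
  1·M_1 + 4·M_2 + 1·M_3 = 6(Δ_2 - Δ_1) = 30
Clamped end conditions give two more equations: 2h_0·M_0 + h_0·M_1 = 6(Δ_0 - S'(0)) = -12 and h_2·M_2 + 2h_2·M_3 = 6(S'(3) - Δ_2) = 6.
Solving the tridiagonal system: M_0 = 32/5, M_1 = -124/5, M_2 = 74/5, M_3 = -22/5.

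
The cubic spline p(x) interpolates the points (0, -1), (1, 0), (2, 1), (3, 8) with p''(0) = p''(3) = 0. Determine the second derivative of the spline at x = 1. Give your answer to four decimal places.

Write m_i for p''(x_i). With h_i = 1, 1, 1 and divided differences Δ_i = 1, 1, 7, the continuity of p' gives the tridiagonal system
  1·m_0 + 4·m_1 + 1·m_2 = 6(Δ_1 - Δ_0) = 0
  1·m_1 + 4·m_2 + 1·m_3 = 6(Δ_2 - Δ_1) = 36
Natural end conditions: m_0 = m_3 = 0.
Solving the tridiagonal system: m_0 = 0, m_1 = -12/5, m_2 = 48/5, m_3 = 0.

-2.4000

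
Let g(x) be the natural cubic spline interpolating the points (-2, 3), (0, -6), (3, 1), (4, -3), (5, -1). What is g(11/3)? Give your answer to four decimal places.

-1.9283

Write m_i for g''(x_i). With h_i = 2, 3, 1, 1 and divided differences Δ_i = -9/2, 7/3, -4, 2, the continuity of g' gives the tridiagonal system
  2·m_0 + 10·m_1 + 3·m_2 = 6(Δ_1 - Δ_0) = 41
  3·m_1 + 8·m_2 + 1·m_3 = 6(Δ_2 - Δ_1) = -38
  1·m_2 + 4·m_3 + 1·m_4 = 6(Δ_3 - Δ_2) = 36
Natural end conditions: m_0 = m_4 = 0.
Solving: m_0 = 0, m_1 = 1835/274, m_2 = -1186/137, m_3 = 3059/274, m_4 = 0.
On [3, 4], g(x) = 1 - 4891/1644·(x - 3) - 593/137·(x - 3)² + 5431/1644·(x - 3)³.
With (x - 3) = 2/3: g(11/3) = -42797/22194.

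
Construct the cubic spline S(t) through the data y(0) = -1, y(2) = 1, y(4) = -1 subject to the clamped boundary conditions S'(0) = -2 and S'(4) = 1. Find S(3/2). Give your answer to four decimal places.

Put M_i = S'' at the i-th knot. Here h = (2, 2) and Δ = (1, -1), so the interior equations h_(i-1)·M_(i-1) + 2(h_(i-1)+h_i)·M_i + h_i·M_(i+1) = 6(Δ_i − Δ_(i-1)) read
  2·M_0 + 8·M_1 + 2·M_2 = 6(Δ_1 - Δ_0) = -12
Clamped end conditions give two more equations: 2h_0·M_0 + h_0·M_1 = 6(Δ_0 - S'(0)) = 18 and h_1·M_1 + 2h_1·M_2 = 6(S'(4) - Δ_1) = 12.
Hence M_0 = 27/4, M_1 = -9/2, M_2 = 21/4.
On [0, 2], S(t) = -1 - 2·t + 27/8·t² - 15/16·t³.
With t = 3/2: S(3/2) = 55/128.

0.4297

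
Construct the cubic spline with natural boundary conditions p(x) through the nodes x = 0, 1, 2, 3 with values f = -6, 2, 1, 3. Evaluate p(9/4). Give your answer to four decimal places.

1.0406

With M_i denoting the second derivative at x_i, h_i = 1, 1, 1, and Δ_i = (y_(i+1) − y_i)/h_i = 8, -1, 2:
  1·M_0 + 4·M_1 + 1·M_2 = 6(Δ_1 - Δ_0) = -54
  1·M_1 + 4·M_2 + 1·M_3 = 6(Δ_2 - Δ_1) = 18
Natural end conditions: M_0 = M_3 = 0.
Solving: M_0 = 0, M_1 = -78/5, M_2 = 42/5, M_3 = 0.
On [2, 3], p(x) = 1 - 4/5·(x - 2) + 21/5·(x - 2)² - 7/5·(x - 2)³.
With (x - 2) = 1/4: p(9/4) = 333/320.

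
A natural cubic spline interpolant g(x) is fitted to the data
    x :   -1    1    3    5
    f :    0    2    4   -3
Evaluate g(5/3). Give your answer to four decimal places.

Let σ_i = g''(x_i). Step sizes h_i = 2, 2, 2; slopes of the chords Δ_i = (y_(i+1) - y_i)/h_i = 1, 1, -7/2.
  2·σ_0 + 8·σ_1 + 2·σ_2 = 6(Δ_1 - Δ_0) = 0
  2·σ_1 + 8·σ_2 + 2·σ_3 = 6(Δ_2 - Δ_1) = -27
Natural end conditions: σ_0 = σ_3 = 0.
Solving the tridiagonal system: σ_0 = 0, σ_1 = 9/10, σ_2 = -18/5, σ_3 = 0.
On [1, 3], g(x) = 2 + 8/5·(x - 1) + 9/20·(x - 1)² - 3/8·(x - 1)³.
With (x - 1) = 2/3: g(5/3) = 142/45.

3.1556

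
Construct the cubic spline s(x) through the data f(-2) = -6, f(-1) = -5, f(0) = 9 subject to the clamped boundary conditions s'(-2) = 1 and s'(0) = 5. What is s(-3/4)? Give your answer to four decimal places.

-1.6758

Let σ_i = s''(x_i). Step sizes h_i = 1, 1; slopes of the chords Δ_i = (y_(i+1) - y_i)/h_i = 1, 14.
  1·σ_0 + 4·σ_1 + 1·σ_2 = 6(Δ_1 - Δ_0) = 78
Clamped end conditions give two more equations: 2h_0·σ_0 + h_0·σ_1 = 6(Δ_0 - s'(-2)) = 0 and h_1·σ_1 + 2h_1·σ_2 = 6(s'(0) - Δ_1) = -54.
Hence σ_0 = -35/2, σ_1 = 35, σ_2 = -89/2.
On [-1, 0], s(x) = -5 + 39/4·(x + 1) + 35/2·(x + 1)² - 53/4·(x + 1)³.
With (x + 1) = 1/4: s(-3/4) = -429/256.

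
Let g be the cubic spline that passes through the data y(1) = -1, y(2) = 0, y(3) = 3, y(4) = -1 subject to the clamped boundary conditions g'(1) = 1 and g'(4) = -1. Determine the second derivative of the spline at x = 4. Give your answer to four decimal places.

17.4667

With M_i denoting the second derivative at x_i, h_i = 1, 1, 1, and Δ_i = (y_(i+1) − y_i)/h_i = 1, 3, -4:
  1·M_0 + 4·M_1 + 1·M_2 = 6(Δ_1 - Δ_0) = 12
  1·M_1 + 4·M_2 + 1·M_3 = 6(Δ_2 - Δ_1) = -42
Clamped end conditions give two more equations: 2h_0·M_0 + h_0·M_1 = 6(Δ_0 - g'(1)) = 0 and h_2·M_2 + 2h_2·M_3 = 6(g'(4) - Δ_2) = 18.
Solving the tridiagonal system: M_0 = -62/15, M_1 = 124/15, M_2 = -254/15, M_3 = 262/15.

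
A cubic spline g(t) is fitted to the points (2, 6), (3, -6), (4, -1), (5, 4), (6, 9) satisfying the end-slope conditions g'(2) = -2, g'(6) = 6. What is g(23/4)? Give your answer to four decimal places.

7.5600

Let m_i = g''(x_i). Step sizes h_i = 1, 1, 1, 1; slopes of the chords Δ_i = (y_(i+1) - y_i)/h_i = -12, 5, 5, 5.
  1·m_0 + 4·m_1 + 1·m_2 = 6(Δ_1 - Δ_0) = 102
  1·m_1 + 4·m_2 + 1·m_3 = 6(Δ_2 - Δ_1) = 0
  1·m_2 + 4·m_3 + 1·m_4 = 6(Δ_3 - Δ_2) = 0
Clamped end conditions give two more equations: 2h_0·m_0 + h_0·m_1 = 6(Δ_0 - g'(2)) = -60 and h_3·m_3 + 2h_3·m_4 = 6(g'(6) - Δ_3) = 6.
Hence m_0 = -1411/28, m_1 = 571/14, m_2 = -43/4, m_3 = 31/14, m_4 = 53/28.
On [5, 6], g(t) = 4 + 221/56·(t - 5) + 31/28·(t - 5)² - 3/56·(t - 5)³.
With (t - 5) = 3/4: g(23/4) = 27095/3584.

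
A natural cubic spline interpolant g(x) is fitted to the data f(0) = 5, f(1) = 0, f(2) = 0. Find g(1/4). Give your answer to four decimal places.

Write M_i for g''(x_i). With h_i = 1, 1 and divided differences Δ_i = -5, 0, the continuity of g' gives the tridiagonal system
  1·M_0 + 4·M_1 + 1·M_2 = 6(Δ_1 - Δ_0) = 30
Natural end conditions: M_0 = M_2 = 0.
Solving the tridiagonal system: M_0 = 0, M_1 = 15/2, M_2 = 0.
On [0, 1], g(x) = 5 - 25/4·x + 0·x² + 5/4·x³.
With x = 1/4: g(1/4) = 885/256.

3.4570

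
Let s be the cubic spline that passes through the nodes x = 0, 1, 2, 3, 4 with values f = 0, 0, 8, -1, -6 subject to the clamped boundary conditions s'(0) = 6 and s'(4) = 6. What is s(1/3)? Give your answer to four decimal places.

0.5794

Let M_i = s''(x_i). Step sizes h_i = 1, 1, 1, 1; slopes of the chords Δ_i = (y_(i+1) - y_i)/h_i = 0, 8, -9, -5.
  1·M_0 + 4·M_1 + 1·M_2 = 6(Δ_1 - Δ_0) = 48
  1·M_1 + 4·M_2 + 1·M_3 = 6(Δ_2 - Δ_1) = -102
  1·M_2 + 4·M_3 + 1·M_4 = 6(Δ_3 - Δ_2) = 24
Clamped end conditions give two more equations: 2h_0·M_0 + h_0·M_1 = 6(Δ_0 - s'(0)) = -36 and h_3·M_3 + 2h_3·M_4 = 6(s'(4) - Δ_3) = 66.
Solving the tridiagonal system: M_0 = -453/14, M_1 = 201/7, M_2 = -69/2, M_3 = 51/7, M_4 = 411/14.
On [0, 1], s(x) = 0 + 6·x - 453/28·x² + 285/28·x³.
With x = 1/3: s(1/3) = 73/126.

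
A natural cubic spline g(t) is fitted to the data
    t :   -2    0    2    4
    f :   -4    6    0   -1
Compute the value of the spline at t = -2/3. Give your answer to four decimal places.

4.3704

Write M_i for g''(x_i). With h_i = 2, 2, 2 and divided differences Δ_i = 5, -3, -1/2, the continuity of g' gives the tridiagonal system
  2·M_0 + 8·M_1 + 2·M_2 = 6(Δ_1 - Δ_0) = -48
  2·M_1 + 8·M_2 + 2·M_3 = 6(Δ_2 - Δ_1) = 15
Natural end conditions: M_0 = M_3 = 0.
Solving: M_0 = 0, M_1 = -69/10, M_2 = 18/5, M_3 = 0.
On [-2, 0], g(t) = -4 + 73/10·(t + 2) + 0·(t + 2)² - 23/40·(t + 2)³.
With (t + 2) = 4/3: g(-2/3) = 118/27.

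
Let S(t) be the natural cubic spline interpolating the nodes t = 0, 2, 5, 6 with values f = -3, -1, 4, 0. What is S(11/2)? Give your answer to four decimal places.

With M_i denoting the second derivative at x_i, h_i = 2, 3, 1, and Δ_i = (y_(i+1) − y_i)/h_i = 1, 5/3, -4:
  2·M_0 + 10·M_1 + 3·M_2 = 6(Δ_1 - Δ_0) = 4
  3·M_1 + 8·M_2 + 1·M_3 = 6(Δ_2 - Δ_1) = -34
Natural end conditions: M_0 = M_3 = 0.
Solving: M_0 = 0, M_1 = 134/71, M_2 = -352/71, M_3 = 0.
On [5, 6], S(t) = 4 - 500/213·(t - 5) - 176/71·(t - 5)² + 176/213·(t - 5)³.
With (t - 5) = 1/2: S(11/2) = 164/71.

2.3099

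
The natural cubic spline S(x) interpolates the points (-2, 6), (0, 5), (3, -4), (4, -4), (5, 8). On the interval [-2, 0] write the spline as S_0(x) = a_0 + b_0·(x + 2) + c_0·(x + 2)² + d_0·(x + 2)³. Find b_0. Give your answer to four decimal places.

0.0657

Let m_i = S''(x_i). Step sizes h_i = 2, 3, 1, 1; slopes of the chords Δ_i = (y_(i+1) - y_i)/h_i = -1/2, -3, 0, 12.
  2·m_0 + 10·m_1 + 3·m_2 = 6(Δ_1 - Δ_0) = -15
  3·m_1 + 8·m_2 + 1·m_3 = 6(Δ_2 - Δ_1) = 18
  1·m_2 + 4·m_3 + 1·m_4 = 6(Δ_3 - Δ_2) = 72
Natural end conditions: m_0 = m_4 = 0.
Hence m_0 = 0, m_1 = -465/274, m_2 = 90/137, m_3 = 4887/274, m_4 = 0.
On [-2, 0], with S_0(x) = a_0 + b_0·(x + 2) + c_0·(x + 2)² + d_0·(x + 2)³: c_0 = m_0/2 = 0, d_0 = (m_1 - m_0)/(6h_0) = -155/1096, b_0 = Δ_0 - h_0(2m_0 + m_1)/6 = 9/137.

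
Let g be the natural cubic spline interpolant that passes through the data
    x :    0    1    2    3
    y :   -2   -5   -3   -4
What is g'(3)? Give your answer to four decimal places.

Let m_i = g''(x_i). Step sizes h_i = 1, 1, 1; slopes of the chords Δ_i = (y_(i+1) - y_i)/h_i = -3, 2, -1.
  1·m_0 + 4·m_1 + 1·m_2 = 6(Δ_1 - Δ_0) = 30
  1·m_1 + 4·m_2 + 1·m_3 = 6(Δ_2 - Δ_1) = -18
Natural end conditions: m_0 = m_3 = 0.
Solving: m_0 = 0, m_1 = 46/5, m_2 = -34/5, m_3 = 0.
On [2, 3], g'(x) = b_2 + 2c_2·(x - 2) + 3d_2·(x - 2)² with b_2 = Δ_2 - h_2(2m_2 + m_3)/6 = 19/15, c_2 = m_2/2 = -17/5, d_2 = (m_3 - m_2)/(6h_2) = 17/15. So g'(3) = -32/15.

-2.1333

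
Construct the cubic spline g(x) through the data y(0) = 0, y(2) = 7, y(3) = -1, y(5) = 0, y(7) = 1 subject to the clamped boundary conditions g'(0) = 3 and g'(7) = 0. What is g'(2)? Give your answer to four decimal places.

-4.5369

With M_i denoting the second derivative at x_i, h_i = 2, 1, 2, 2, and Δ_i = (y_(i+1) − y_i)/h_i = 7/2, -8, 1/2, 1/2:
  2·M_0 + 6·M_1 + 1·M_2 = 6(Δ_1 - Δ_0) = -69
  1·M_1 + 6·M_2 + 2·M_3 = 6(Δ_2 - Δ_1) = 51
  2·M_2 + 8·M_3 + 2·M_4 = 6(Δ_3 - Δ_2) = 0
Clamped end conditions give two more equations: 2h_0·M_0 + h_0·M_1 = 6(Δ_0 - g'(0)) = 3 and h_3·M_3 + 2h_3·M_4 = 6(g'(7) - Δ_3) = -3.
Solving: M_0 = 2205/244, M_1 = -1011/61, M_2 = 1509/122, M_3 = -405/122, M_4 = 111/122.
On [2, 3], g'(x) = b_1 + 2c_1·(x - 2) + 3d_1·(x - 2)² with b_1 = Δ_1 - h_1(2M_1 + M_2)/6 = -1107/244, c_1 = M_1/2 = -1011/122, d_1 = (M_2 - M_1)/(6h_1) = 1177/244. So g'(2) = -1107/244.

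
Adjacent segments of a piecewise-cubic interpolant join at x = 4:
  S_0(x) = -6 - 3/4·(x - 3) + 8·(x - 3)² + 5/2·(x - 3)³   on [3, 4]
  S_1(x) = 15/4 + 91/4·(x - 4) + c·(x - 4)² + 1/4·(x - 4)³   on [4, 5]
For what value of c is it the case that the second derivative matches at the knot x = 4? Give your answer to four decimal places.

15.5000

S_0''(x) = 16 + 15·(x - 3), so S_0''(4) = 31. On the right, S_1''(4) = 2c, so c = 31/2.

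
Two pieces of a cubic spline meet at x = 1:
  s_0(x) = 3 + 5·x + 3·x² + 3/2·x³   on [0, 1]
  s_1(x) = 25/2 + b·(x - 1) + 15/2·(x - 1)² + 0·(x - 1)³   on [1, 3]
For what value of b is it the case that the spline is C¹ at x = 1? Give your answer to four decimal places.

15.5000

s_0'(x) = 5 + 6·x + 9/2·x², so s_0'(1) = 31/2. On the right, s_1'(1) = b, so b = 31/2.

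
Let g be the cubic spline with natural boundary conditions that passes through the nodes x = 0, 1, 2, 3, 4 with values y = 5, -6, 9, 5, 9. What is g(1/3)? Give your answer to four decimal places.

Let M_i = g''(x_i). Step sizes h_i = 1, 1, 1, 1; slopes of the chords Δ_i = (y_(i+1) - y_i)/h_i = -11, 15, -4, 4.
  1·M_0 + 4·M_1 + 1·M_2 = 6(Δ_1 - Δ_0) = 156
  1·M_1 + 4·M_2 + 1·M_3 = 6(Δ_2 - Δ_1) = -114
  1·M_2 + 4·M_3 + 1·M_4 = 6(Δ_3 - Δ_2) = 48
Natural end conditions: M_0 = M_4 = 0.
Solving: M_0 = 0, M_1 = 711/14, M_2 = -330/7, M_3 = 333/14, M_4 = 0.
On [0, 1], g(x) = 5 - 545/28·x + 0·x² + 237/28·x³.
With x = 1/3: g(1/3) = -74/63.

-1.1746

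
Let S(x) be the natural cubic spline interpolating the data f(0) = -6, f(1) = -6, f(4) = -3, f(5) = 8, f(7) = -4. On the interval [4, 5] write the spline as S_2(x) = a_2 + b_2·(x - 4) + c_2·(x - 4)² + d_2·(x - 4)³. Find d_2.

Let M_i = S''(x_i). Step sizes h_i = 1, 3, 1, 2; slopes of the chords Δ_i = (y_(i+1) - y_i)/h_i = 0, 1, 11, -6.
  1·M_0 + 8·M_1 + 3·M_2 = 6(Δ_1 - Δ_0) = 6
  3·M_1 + 8·M_2 + 1·M_3 = 6(Δ_2 - Δ_1) = 60
  1·M_2 + 6·M_3 + 2·M_4 = 6(Δ_3 - Δ_2) = -102
Natural end conditions: M_0 = M_4 = 0.
Solving: M_0 = 0, M_1 = -24/7, M_2 = 78/7, M_3 = -132/7, M_4 = 0.
On [4, 5], with S_2(x) = a_2 + b_2·(x - 4) + c_2·(x - 4)² + d_2·(x - 4)³: c_2 = M_2/2 = 39/7, d_2 = (M_3 - M_2)/(6h_2) = -5, b_2 = Δ_2 - h_2(2M_2 + M_3)/6 = 73/7.

-5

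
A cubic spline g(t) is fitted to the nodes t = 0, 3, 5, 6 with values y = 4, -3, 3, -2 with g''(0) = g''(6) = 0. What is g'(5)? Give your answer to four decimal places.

-1.7619

Put m_i = g'' at the i-th knot. Here h = (3, 2, 1) and Δ = (-7/3, 3, -5), so the interior equations h_(i-1)·m_(i-1) + 2(h_(i-1)+h_i)·m_i + h_i·m_(i+1) = 6(Δ_i − Δ_(i-1)) read
  3·m_0 + 10·m_1 + 2·m_2 = 6(Δ_1 - Δ_0) = 32
  2·m_1 + 6·m_2 + 1·m_3 = 6(Δ_2 - Δ_1) = -48
Natural end conditions: m_0 = m_3 = 0.
Forward elimination and back-substitution give m_0 = 0, m_1 = 36/7, m_2 = -68/7, m_3 = 0.
On [5, 6], g'(t) = b_2 + 2c_2·(t - 5) + 3d_2·(t - 5)² with b_2 = Δ_2 - h_2(2m_2 + m_3)/6 = -37/21, c_2 = m_2/2 = -34/7, d_2 = (m_3 - m_2)/(6h_2) = 34/21. So g'(5) = -37/21.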